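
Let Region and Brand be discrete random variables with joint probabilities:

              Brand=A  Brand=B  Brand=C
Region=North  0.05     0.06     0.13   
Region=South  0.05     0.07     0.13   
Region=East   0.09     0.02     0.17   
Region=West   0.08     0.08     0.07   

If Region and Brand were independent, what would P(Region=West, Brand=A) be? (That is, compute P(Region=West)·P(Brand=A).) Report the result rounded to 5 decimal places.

P(Region=West) = 0.08 + 0.08 + 0.07 = 0.23.
P(Brand=A) = 0.05 + 0.05 + 0.09 + 0.08 = 0.27.
Product: 0.23 × 0.27 = 0.06210.

0.06210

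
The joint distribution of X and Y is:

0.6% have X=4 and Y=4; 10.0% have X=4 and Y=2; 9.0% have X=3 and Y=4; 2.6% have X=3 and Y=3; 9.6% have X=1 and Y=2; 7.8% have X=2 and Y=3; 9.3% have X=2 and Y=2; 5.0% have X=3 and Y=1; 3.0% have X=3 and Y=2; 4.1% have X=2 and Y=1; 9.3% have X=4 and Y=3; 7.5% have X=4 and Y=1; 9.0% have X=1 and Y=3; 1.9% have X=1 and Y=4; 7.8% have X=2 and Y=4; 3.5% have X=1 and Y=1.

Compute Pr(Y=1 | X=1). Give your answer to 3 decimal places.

P(X=1) = 0.035 + 0.096 + 0.090 + 0.019 = 0.240.
P(Y=1 | X=1) = 0.035/0.240 = 0.146.

0.146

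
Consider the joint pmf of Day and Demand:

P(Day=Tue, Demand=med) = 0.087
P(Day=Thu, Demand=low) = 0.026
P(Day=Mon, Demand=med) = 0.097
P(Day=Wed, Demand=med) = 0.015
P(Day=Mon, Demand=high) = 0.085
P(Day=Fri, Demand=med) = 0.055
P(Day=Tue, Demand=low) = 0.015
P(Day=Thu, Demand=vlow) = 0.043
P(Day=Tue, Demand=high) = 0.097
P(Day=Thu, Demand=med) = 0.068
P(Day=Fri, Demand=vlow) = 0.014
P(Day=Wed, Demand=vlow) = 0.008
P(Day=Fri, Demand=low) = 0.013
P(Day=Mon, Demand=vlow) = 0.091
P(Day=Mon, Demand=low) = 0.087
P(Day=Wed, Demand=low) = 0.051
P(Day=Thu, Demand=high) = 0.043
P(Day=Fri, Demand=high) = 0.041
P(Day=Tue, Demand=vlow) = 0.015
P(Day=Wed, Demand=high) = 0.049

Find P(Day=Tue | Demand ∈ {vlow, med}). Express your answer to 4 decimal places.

P(Demand=vlow) = 0.091 + 0.015 + 0.008 + 0.043 + 0.014 = 0.171.
P(Demand=med) = 0.097 + 0.087 + 0.015 + 0.068 + 0.055 = 0.322.
P(Demand ∈ {vlow, med}) = 0.171 + 0.322 = 0.493; P(Day=Tue, Demand ∈ {vlow, med}) = 0.015 + 0.087 = 0.102.
P(Day=Tue | Demand ∈ {vlow, med}) = 0.102/0.493 = 0.2069.

0.2069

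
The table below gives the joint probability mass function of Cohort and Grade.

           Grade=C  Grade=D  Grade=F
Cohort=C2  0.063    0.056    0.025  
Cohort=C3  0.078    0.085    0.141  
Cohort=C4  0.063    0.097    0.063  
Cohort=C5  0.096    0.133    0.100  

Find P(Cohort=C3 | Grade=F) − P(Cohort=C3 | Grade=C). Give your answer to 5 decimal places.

P(Grade=F) = 0.025 + 0.141 + 0.063 + 0.100 = 0.329; P(Cohort=C3 | Grade=F) = 0.141/0.329 = 0.428571.
P(Grade=C) = 0.063 + 0.078 + 0.063 + 0.096 = 0.300; P(Cohort=C3 | Grade=C) = 0.078/0.300 = 0.260000.
Difference = 0.16857.

0.16857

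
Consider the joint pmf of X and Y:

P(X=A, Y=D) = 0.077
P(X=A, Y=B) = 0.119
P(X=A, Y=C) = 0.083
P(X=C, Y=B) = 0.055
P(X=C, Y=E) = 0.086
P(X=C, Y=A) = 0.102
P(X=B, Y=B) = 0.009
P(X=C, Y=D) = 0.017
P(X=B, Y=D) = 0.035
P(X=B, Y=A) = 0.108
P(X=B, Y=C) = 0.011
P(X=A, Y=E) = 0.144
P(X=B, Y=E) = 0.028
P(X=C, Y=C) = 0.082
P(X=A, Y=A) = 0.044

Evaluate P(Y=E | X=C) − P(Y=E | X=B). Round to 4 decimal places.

0.1049

P(X=C) = 0.102 + 0.055 + 0.082 + 0.017 + 0.086 = 0.342; P(Y=E | X=C) = 0.086/0.342 = 0.25146.
P(X=B) = 0.108 + 0.009 + 0.011 + 0.035 + 0.028 = 0.191; P(Y=E | X=B) = 0.028/0.191 = 0.14660.
Difference = 0.1049.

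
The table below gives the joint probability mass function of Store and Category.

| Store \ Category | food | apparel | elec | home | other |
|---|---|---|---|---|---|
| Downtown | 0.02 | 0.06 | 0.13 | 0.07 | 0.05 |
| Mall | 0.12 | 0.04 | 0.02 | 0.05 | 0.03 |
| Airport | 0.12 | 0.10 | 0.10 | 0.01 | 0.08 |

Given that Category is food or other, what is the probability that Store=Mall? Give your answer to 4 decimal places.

0.3571

P(Category=food) = 0.02 + 0.12 + 0.12 = 0.26.
P(Category=other) = 0.05 + 0.03 + 0.08 = 0.16.
P(Category ∈ {food, other}) = 0.26 + 0.16 = 0.42; P(Store=Mall, Category ∈ {food, other}) = 0.12 + 0.03 = 0.15.
P(Store=Mall | Category ∈ {food, other}) = 0.15/0.42 = 0.3571.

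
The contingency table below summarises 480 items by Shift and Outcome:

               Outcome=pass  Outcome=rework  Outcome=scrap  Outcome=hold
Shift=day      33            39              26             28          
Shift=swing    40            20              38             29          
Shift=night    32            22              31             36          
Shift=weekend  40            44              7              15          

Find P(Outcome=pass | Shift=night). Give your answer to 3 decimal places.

0.264

Total with Shift=night: 32 + 22 + 31 + 36 = 121.
P(Outcome=pass | Shift=night) = 32/121 = 0.264.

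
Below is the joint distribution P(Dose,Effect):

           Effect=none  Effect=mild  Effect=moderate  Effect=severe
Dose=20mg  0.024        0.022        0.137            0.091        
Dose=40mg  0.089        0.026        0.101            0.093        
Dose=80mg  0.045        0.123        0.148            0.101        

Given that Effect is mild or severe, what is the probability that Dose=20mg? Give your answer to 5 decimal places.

0.24781

P(Effect=mild) = 0.022 + 0.026 + 0.123 = 0.171.
P(Effect=severe) = 0.091 + 0.093 + 0.101 = 0.285.
P(Effect ∈ {mild, severe}) = 0.171 + 0.285 = 0.456; P(Dose=20mg, Effect ∈ {mild, severe}) = 0.022 + 0.091 = 0.113.
P(Dose=20mg | Effect ∈ {mild, severe}) = 0.113/0.456 = 0.24781.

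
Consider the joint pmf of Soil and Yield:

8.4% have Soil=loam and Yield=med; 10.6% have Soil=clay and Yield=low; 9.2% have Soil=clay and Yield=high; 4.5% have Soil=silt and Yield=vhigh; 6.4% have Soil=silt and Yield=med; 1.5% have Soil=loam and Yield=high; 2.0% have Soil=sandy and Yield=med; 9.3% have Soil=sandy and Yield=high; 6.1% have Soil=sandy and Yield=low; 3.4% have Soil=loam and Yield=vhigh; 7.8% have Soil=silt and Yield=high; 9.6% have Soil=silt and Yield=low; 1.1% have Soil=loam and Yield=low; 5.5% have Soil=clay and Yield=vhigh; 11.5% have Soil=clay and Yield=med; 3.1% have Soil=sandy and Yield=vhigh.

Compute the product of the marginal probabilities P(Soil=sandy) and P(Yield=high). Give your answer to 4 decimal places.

0.0570

P(Soil=sandy) = 0.061 + 0.020 + 0.093 + 0.031 = 0.205.
P(Yield=high) = 0.093 + 0.015 + 0.092 + 0.078 = 0.278.
Product: 0.205 × 0.278 = 0.0570.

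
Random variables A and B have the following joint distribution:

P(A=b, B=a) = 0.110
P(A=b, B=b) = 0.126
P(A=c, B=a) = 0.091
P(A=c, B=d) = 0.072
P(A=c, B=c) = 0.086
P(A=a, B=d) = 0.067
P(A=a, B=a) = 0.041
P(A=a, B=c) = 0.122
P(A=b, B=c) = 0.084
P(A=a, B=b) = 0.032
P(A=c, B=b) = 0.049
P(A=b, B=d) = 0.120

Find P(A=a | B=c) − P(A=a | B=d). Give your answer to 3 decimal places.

0.159

P(B=c) = 0.122 + 0.084 + 0.086 = 0.292; P(A=a | B=c) = 0.122/0.292 = 0.4178.
P(B=d) = 0.067 + 0.120 + 0.072 = 0.259; P(A=a | B=d) = 0.067/0.259 = 0.2587.
Difference = 0.159.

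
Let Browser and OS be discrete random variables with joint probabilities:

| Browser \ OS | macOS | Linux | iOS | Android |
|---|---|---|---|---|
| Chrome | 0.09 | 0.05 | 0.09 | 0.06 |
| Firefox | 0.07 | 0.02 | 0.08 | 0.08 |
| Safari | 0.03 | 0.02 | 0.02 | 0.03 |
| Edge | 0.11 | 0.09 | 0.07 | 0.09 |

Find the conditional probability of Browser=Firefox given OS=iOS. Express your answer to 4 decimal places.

P(OS=iOS) = 0.09 + 0.08 + 0.02 + 0.07 = 0.26.
P(Browser=Firefox | OS=iOS) = 0.08/0.26 = 0.3077.

0.3077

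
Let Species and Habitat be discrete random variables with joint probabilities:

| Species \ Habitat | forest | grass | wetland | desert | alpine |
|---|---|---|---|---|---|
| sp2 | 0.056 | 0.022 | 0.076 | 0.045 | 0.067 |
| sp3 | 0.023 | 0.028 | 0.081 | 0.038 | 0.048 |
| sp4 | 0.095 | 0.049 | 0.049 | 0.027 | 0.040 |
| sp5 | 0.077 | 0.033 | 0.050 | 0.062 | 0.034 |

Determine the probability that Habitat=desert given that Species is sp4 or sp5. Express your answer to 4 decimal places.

P(Species=sp4) = 0.095 + 0.049 + 0.049 + 0.027 + 0.040 = 0.260.
P(Species=sp5) = 0.077 + 0.033 + 0.050 + 0.062 + 0.034 = 0.256.
P(Species ∈ {sp4, sp5}) = 0.260 + 0.256 = 0.516; P(Habitat=desert, Species ∈ {sp4, sp5}) = 0.027 + 0.062 = 0.089.
P(Habitat=desert | Species ∈ {sp4, sp5}) = 0.089/0.516 = 0.1725.

0.1725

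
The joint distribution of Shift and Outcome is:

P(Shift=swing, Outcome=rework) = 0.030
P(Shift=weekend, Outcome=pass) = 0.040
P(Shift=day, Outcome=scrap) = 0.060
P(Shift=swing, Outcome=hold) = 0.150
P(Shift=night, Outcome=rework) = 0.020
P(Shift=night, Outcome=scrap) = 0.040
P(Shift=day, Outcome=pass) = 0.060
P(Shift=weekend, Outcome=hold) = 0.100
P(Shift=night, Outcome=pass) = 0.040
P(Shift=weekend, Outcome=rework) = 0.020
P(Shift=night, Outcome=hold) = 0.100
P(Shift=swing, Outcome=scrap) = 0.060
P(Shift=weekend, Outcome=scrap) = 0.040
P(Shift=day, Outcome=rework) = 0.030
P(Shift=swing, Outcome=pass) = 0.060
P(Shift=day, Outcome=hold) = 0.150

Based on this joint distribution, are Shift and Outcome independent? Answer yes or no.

Every cell satisfies P(Shift,Outcome) = P(Shift)·P(Outcome). For instance P(Shift=day) = 0.300, P(Outcome=rework) = 0.100, and 0.300×0.100 = 0.030 matches the joint entry. So Shift and Outcome are independent.

yes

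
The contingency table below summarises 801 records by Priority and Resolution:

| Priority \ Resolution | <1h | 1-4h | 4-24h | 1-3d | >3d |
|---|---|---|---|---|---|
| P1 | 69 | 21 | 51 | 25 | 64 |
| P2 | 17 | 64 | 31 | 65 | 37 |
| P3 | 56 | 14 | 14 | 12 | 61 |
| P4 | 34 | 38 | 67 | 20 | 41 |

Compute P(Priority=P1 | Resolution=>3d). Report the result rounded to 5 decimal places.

0.31527

Total with Resolution=>3d: 64 + 37 + 61 + 41 = 203.
P(Priority=P1 | Resolution=>3d) = 64/203 = 0.31527.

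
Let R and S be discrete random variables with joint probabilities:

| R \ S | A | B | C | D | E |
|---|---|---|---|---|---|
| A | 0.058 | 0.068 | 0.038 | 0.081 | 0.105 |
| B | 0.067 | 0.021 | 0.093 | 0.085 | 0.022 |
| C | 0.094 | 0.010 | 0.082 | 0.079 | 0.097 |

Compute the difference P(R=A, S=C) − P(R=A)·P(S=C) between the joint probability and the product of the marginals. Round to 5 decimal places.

P(R=A) = 0.058 + 0.068 + 0.038 + 0.081 + 0.105 = 0.350.
P(S=C) = 0.038 + 0.093 + 0.082 = 0.213.
P(R=A, S=C) − P(R=A)P(S=C) = 0.038 − 0.350×0.213 = -0.03655.

-0.03655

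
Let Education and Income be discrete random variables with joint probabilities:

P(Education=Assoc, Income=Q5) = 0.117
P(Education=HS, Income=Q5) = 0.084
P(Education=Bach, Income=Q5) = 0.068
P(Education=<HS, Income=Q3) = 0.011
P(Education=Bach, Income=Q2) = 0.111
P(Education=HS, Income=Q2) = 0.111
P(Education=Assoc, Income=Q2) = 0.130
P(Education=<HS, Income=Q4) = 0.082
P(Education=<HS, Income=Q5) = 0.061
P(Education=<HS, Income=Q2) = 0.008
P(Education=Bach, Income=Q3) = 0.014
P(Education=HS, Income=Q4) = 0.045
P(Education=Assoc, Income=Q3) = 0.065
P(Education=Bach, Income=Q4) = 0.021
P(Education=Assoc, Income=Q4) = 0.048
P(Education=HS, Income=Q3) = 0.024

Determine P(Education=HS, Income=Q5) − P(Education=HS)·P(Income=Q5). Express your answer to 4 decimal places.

-0.0031

P(Education=HS) = 0.111 + 0.024 + 0.045 + 0.084 = 0.264.
P(Income=Q5) = 0.061 + 0.084 + 0.117 + 0.068 = 0.330.
P(Education=HS, Income=Q5) − P(Education=HS)P(Income=Q5) = 0.084 − 0.264×0.330 = -0.0031.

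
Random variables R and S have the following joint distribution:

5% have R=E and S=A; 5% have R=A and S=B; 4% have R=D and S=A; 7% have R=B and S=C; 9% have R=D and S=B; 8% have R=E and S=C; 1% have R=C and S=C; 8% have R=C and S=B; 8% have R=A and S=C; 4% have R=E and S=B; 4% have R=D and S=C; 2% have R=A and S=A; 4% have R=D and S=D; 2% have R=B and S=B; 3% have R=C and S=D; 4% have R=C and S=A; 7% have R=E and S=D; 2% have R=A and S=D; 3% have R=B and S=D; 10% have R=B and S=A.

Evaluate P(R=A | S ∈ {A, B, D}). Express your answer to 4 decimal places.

P(S=A) = 0.02 + 0.10 + 0.04 + 0.04 + 0.05 = 0.25.
P(S=B) = 0.05 + 0.02 + 0.08 + 0.09 + 0.04 = 0.28.
P(S=D) = 0.02 + 0.03 + 0.03 + 0.04 + 0.07 = 0.19.
P(S ∈ {A, B, D}) = 0.25 + 0.28 + 0.19 = 0.72; P(R=A, S ∈ {A, B, D}) = 0.02 + 0.05 + 0.02 = 0.09.
P(R=A | S ∈ {A, B, D}) = 0.09/0.72 = 0.1250.

0.1250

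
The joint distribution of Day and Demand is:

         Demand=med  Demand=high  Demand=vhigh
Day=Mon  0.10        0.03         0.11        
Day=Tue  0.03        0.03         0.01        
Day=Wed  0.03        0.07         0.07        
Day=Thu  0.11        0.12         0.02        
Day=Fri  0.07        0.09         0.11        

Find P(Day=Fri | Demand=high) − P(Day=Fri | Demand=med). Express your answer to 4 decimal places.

P(Demand=high) = 0.03 + 0.03 + 0.07 + 0.12 + 0.09 = 0.34; P(Day=Fri | Demand=high) = 0.09/0.34 = 0.26471.
P(Demand=med) = 0.10 + 0.03 + 0.03 + 0.11 + 0.07 = 0.34; P(Day=Fri | Demand=med) = 0.07/0.34 = 0.20588.
Difference = 0.0588.

0.0588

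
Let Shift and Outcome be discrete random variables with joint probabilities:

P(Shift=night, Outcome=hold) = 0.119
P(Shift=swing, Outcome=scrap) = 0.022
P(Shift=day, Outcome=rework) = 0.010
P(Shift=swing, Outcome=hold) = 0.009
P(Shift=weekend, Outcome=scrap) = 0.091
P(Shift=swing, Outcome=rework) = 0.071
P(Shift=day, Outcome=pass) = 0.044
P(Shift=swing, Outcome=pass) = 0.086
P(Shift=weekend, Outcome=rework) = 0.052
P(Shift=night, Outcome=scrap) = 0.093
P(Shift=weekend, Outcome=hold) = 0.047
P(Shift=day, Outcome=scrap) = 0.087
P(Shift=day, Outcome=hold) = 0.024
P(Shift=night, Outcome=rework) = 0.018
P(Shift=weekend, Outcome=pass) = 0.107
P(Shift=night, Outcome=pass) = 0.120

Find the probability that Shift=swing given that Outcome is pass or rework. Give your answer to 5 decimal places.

P(Outcome=pass) = 0.044 + 0.086 + 0.120 + 0.107 = 0.357.
P(Outcome=rework) = 0.010 + 0.071 + 0.018 + 0.052 = 0.151.
P(Outcome ∈ {pass, rework}) = 0.357 + 0.151 = 0.508; P(Shift=swing, Outcome ∈ {pass, rework}) = 0.086 + 0.071 = 0.157.
P(Shift=swing | Outcome ∈ {pass, rework}) = 0.157/0.508 = 0.30906.

0.30906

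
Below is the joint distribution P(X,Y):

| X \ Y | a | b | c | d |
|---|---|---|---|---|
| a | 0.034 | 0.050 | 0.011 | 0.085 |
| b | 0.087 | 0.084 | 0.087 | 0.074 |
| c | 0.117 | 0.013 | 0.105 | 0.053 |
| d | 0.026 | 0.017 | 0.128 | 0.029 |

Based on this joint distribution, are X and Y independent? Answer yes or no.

P(X=d) = 0.200 and P(Y=c) = 0.331, so their product is 0.06620, but P(X=d, Y=c) = 0.128. Since these differ, X and Y are not independent.

no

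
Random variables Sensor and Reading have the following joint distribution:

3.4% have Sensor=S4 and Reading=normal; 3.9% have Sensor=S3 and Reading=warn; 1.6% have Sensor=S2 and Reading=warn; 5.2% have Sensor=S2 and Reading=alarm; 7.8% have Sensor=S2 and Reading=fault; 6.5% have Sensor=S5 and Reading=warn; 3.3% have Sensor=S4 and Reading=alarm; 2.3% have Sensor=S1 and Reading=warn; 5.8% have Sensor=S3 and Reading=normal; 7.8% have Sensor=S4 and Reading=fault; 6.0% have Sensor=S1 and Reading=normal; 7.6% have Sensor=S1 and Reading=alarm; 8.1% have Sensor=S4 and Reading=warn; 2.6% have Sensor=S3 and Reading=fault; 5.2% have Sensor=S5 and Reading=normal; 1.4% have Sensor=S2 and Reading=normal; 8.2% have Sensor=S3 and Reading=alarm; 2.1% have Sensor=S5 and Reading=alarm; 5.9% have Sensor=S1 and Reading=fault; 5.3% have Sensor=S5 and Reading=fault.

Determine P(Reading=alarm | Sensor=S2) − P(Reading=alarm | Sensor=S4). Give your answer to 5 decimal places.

0.17898

P(Sensor=S2) = 0.014 + 0.016 + 0.052 + 0.078 = 0.160; P(Reading=alarm | Sensor=S2) = 0.052/0.160 = 0.325000.
P(Sensor=S4) = 0.034 + 0.081 + 0.033 + 0.078 = 0.226; P(Reading=alarm | Sensor=S4) = 0.033/0.226 = 0.146018.
Difference = 0.17898.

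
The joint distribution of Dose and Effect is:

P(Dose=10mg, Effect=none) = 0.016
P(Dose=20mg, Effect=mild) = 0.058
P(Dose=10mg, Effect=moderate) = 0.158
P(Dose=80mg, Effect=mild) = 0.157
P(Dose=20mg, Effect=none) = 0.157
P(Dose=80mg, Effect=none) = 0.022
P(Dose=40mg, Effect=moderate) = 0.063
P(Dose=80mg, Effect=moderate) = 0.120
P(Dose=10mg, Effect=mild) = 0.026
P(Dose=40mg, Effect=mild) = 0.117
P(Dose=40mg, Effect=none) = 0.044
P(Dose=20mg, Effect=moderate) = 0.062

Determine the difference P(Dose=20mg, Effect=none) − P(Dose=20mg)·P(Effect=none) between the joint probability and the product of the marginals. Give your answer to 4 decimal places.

0.0908

P(Dose=20mg) = 0.157 + 0.058 + 0.062 = 0.277.
P(Effect=none) = 0.016 + 0.157 + 0.044 + 0.022 = 0.239.
P(Dose=20mg, Effect=none) − P(Dose=20mg)P(Effect=none) = 0.157 − 0.277×0.239 = 0.0908.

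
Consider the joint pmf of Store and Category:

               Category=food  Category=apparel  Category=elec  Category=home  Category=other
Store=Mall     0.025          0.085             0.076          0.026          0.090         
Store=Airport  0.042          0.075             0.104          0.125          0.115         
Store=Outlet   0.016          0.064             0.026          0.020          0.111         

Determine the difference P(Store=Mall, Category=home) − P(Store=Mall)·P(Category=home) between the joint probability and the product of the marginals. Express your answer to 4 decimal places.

P(Store=Mall) = 0.025 + 0.085 + 0.076 + 0.026 + 0.090 = 0.302.
P(Category=home) = 0.026 + 0.125 + 0.020 = 0.171.
P(Store=Mall, Category=home) − P(Store=Mall)P(Category=home) = 0.026 − 0.302×0.171 = -0.0256.

-0.0256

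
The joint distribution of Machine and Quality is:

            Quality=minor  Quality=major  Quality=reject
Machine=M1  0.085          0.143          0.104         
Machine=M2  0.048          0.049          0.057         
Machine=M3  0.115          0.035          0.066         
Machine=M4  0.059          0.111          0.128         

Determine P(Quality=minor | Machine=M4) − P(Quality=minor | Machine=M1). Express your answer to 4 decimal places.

P(Machine=M4) = 0.059 + 0.111 + 0.128 = 0.298; P(Quality=minor | Machine=M4) = 0.059/0.298 = 0.19799.
P(Machine=M1) = 0.085 + 0.143 + 0.104 = 0.332; P(Quality=minor | Machine=M1) = 0.085/0.332 = 0.25602.
Difference = -0.0580.

-0.0580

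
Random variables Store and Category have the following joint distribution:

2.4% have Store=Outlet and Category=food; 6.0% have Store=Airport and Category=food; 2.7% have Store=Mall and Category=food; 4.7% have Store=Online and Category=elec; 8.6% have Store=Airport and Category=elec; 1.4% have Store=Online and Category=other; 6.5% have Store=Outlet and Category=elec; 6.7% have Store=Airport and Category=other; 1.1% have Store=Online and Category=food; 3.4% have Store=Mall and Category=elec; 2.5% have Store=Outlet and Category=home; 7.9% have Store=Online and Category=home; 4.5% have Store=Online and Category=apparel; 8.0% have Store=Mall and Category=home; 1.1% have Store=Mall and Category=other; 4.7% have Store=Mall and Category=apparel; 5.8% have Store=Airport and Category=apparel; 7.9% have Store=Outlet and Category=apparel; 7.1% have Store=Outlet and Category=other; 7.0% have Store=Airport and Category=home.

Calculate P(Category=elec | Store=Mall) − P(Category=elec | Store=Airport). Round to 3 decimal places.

-0.081

P(Store=Mall) = 0.027 + 0.047 + 0.034 + 0.080 + 0.011 = 0.199; P(Category=elec | Store=Mall) = 0.034/0.199 = 0.1709.
P(Store=Airport) = 0.060 + 0.058 + 0.086 + 0.070 + 0.067 = 0.341; P(Category=elec | Store=Airport) = 0.086/0.341 = 0.2522.
Difference = -0.081.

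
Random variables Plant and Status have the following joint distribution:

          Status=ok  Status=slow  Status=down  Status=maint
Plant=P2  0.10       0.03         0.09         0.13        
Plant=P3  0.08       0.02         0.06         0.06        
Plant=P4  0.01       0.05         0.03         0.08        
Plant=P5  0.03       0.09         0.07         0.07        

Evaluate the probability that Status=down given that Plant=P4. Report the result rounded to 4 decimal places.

0.1765

P(Plant=P4) = 0.01 + 0.05 + 0.03 + 0.08 = 0.17.
P(Status=down | Plant=P4) = 0.03/0.17 = 0.1765.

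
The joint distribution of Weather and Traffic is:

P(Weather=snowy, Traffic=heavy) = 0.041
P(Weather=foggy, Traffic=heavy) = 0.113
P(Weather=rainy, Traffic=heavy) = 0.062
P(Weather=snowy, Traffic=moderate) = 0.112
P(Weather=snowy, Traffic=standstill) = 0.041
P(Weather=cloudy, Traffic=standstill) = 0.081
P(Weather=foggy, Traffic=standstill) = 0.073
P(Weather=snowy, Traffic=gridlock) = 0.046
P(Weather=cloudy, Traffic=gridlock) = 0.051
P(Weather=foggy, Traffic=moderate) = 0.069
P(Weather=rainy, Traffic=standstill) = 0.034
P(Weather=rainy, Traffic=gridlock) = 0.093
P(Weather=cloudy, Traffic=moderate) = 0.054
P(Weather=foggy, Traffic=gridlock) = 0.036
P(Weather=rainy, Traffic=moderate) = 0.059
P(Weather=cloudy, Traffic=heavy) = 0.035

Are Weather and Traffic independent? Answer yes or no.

no

P(Weather=snowy) = 0.240 and P(Traffic=moderate) = 0.294, so their product is 0.07056, but P(Weather=snowy, Traffic=moderate) = 0.112. Since these differ, Weather and Traffic are not independent.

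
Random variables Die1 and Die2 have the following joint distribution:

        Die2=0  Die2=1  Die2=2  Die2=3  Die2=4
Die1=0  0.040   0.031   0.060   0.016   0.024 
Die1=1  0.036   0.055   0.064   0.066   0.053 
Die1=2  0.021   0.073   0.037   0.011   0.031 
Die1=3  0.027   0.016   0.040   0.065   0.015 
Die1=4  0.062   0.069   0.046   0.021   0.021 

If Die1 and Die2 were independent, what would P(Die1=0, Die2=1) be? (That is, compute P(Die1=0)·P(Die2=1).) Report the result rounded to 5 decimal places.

P(Die1=0) = 0.040 + 0.031 + 0.060 + 0.016 + 0.024 = 0.171.
P(Die2=1) = 0.031 + 0.055 + 0.073 + 0.016 + 0.069 = 0.244.
Product: 0.171 × 0.244 = 0.04172.

0.04172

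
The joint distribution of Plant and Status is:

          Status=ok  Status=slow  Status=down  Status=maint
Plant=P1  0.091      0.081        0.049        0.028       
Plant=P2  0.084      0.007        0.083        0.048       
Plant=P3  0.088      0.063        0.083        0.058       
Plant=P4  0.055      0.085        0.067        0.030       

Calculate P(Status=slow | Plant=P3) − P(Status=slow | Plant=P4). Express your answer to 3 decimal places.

P(Plant=P3) = 0.088 + 0.063 + 0.083 + 0.058 = 0.292; P(Status=slow | Plant=P3) = 0.063/0.292 = 0.2158.
P(Plant=P4) = 0.055 + 0.085 + 0.067 + 0.030 = 0.237; P(Status=slow | Plant=P4) = 0.085/0.237 = 0.3586.
Difference = -0.143.

-0.143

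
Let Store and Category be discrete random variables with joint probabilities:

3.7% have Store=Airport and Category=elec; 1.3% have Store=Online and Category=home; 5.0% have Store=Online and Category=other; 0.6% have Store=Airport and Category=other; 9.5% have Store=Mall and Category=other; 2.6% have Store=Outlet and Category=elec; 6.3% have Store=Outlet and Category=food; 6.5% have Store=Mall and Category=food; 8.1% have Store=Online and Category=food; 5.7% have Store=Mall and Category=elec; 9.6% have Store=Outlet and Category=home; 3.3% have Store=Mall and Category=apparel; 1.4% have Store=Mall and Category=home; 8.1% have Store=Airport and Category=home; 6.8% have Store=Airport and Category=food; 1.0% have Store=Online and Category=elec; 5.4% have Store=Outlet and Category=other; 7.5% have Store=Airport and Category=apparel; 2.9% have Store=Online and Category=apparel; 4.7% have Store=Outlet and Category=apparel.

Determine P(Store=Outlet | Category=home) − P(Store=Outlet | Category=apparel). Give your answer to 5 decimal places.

P(Category=home) = 0.014 + 0.081 + 0.096 + 0.013 = 0.204; P(Store=Outlet | Category=home) = 0.096/0.204 = 0.470588.
P(Category=apparel) = 0.033 + 0.075 + 0.047 + 0.029 = 0.184; P(Store=Outlet | Category=apparel) = 0.047/0.184 = 0.255435.
Difference = 0.21515.

0.21515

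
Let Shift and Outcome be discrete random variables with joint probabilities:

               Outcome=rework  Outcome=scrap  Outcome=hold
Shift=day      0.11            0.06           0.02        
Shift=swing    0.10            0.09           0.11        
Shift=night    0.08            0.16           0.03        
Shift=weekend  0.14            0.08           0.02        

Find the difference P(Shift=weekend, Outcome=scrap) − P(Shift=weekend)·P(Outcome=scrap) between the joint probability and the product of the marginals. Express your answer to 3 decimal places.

P(Shift=weekend) = 0.14 + 0.08 + 0.02 = 0.24.
P(Outcome=scrap) = 0.06 + 0.09 + 0.16 + 0.08 = 0.39.
P(Shift=weekend, Outcome=scrap) − P(Shift=weekend)P(Outcome=scrap) = 0.08 − 0.24×0.39 = -0.014.

-0.014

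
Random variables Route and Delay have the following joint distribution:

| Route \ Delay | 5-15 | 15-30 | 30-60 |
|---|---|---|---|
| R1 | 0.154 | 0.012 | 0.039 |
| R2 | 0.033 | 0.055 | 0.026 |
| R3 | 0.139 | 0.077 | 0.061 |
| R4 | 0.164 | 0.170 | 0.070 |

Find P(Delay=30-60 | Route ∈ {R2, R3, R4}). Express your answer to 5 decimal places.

P(Route=R2) = 0.033 + 0.055 + 0.026 = 0.114.
P(Route=R3) = 0.139 + 0.077 + 0.061 = 0.277.
P(Route=R4) = 0.164 + 0.170 + 0.070 = 0.404.
P(Route ∈ {R2, R3, R4}) = 0.114 + 0.277 + 0.404 = 0.795; P(Delay=30-60, Route ∈ {R2, R3, R4}) = 0.026 + 0.061 + 0.070 = 0.157.
P(Delay=30-60 | Route ∈ {R2, R3, R4}) = 0.157/0.795 = 0.19748.

0.19748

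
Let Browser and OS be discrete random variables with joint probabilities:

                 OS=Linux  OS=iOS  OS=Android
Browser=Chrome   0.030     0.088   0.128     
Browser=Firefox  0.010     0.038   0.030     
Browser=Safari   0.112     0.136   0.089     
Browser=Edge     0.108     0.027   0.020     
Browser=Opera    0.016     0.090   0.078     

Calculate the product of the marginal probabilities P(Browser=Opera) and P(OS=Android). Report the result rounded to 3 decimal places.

P(Browser=Opera) = 0.016 + 0.090 + 0.078 = 0.184.
P(OS=Android) = 0.128 + 0.030 + 0.089 + 0.020 + 0.078 = 0.345.
Product: 0.184 × 0.345 = 0.063.

0.063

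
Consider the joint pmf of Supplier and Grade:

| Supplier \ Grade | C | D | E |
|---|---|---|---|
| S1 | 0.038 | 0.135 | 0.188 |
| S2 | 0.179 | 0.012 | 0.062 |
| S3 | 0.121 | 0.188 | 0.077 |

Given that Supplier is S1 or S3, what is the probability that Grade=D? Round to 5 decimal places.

P(Supplier=S1) = 0.038 + 0.135 + 0.188 = 0.361.
P(Supplier=S3) = 0.121 + 0.188 + 0.077 = 0.386.
P(Supplier ∈ {S1, S3}) = 0.361 + 0.386 = 0.747; P(Grade=D, Supplier ∈ {S1, S3}) = 0.135 + 0.188 = 0.323.
P(Grade=D | Supplier ∈ {S1, S3}) = 0.323/0.747 = 0.43240.

0.43240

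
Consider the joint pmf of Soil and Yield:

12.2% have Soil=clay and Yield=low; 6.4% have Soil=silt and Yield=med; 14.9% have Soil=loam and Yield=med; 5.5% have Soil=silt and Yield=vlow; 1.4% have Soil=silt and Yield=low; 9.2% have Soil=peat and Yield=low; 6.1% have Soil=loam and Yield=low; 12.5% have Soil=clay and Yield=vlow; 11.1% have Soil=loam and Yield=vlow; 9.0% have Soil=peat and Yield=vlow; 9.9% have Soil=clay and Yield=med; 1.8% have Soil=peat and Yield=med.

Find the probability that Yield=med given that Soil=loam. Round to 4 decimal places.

P(Soil=loam) = 0.111 + 0.061 + 0.149 = 0.321.
P(Yield=med | Soil=loam) = 0.149/0.321 = 0.4642.

0.4642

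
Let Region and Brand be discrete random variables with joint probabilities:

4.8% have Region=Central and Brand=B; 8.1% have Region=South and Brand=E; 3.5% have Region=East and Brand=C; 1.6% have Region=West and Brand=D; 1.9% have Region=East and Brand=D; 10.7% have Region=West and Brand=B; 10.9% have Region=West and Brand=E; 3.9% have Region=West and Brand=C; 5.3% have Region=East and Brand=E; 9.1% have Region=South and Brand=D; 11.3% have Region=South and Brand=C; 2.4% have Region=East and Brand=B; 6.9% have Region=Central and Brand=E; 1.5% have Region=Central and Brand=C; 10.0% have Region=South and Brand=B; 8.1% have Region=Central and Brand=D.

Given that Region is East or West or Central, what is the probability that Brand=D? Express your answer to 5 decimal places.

0.18862

P(Region=East) = 0.024 + 0.035 + 0.019 + 0.053 = 0.131.
P(Region=West) = 0.107 + 0.039 + 0.016 + 0.109 = 0.271.
P(Region=Central) = 0.048 + 0.015 + 0.081 + 0.069 = 0.213.
P(Region ∈ {East, West, Central}) = 0.131 + 0.271 + 0.213 = 0.615; P(Brand=D, Region ∈ {East, West, Central}) = 0.019 + 0.016 + 0.081 = 0.116.
P(Brand=D | Region ∈ {East, West, Central}) = 0.116/0.615 = 0.18862.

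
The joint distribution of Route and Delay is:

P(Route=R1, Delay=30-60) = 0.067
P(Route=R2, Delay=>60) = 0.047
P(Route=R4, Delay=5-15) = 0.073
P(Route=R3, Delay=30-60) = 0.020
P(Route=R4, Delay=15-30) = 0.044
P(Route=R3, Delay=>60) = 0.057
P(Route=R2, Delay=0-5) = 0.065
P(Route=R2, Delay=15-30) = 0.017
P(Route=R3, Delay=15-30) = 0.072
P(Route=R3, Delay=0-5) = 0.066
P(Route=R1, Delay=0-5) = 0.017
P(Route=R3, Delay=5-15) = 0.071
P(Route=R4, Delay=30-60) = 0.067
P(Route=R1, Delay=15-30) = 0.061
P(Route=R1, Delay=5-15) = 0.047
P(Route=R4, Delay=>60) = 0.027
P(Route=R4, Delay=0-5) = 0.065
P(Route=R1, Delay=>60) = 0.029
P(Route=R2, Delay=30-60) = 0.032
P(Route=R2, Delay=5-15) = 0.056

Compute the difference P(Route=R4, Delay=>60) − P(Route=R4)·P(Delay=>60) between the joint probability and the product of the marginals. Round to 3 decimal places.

-0.017

P(Route=R4) = 0.065 + 0.073 + 0.044 + 0.067 + 0.027 = 0.276.
P(Delay=>60) = 0.029 + 0.047 + 0.057 + 0.027 = 0.160.
P(Route=R4, Delay=>60) − P(Route=R4)P(Delay=>60) = 0.027 − 0.276×0.160 = -0.017.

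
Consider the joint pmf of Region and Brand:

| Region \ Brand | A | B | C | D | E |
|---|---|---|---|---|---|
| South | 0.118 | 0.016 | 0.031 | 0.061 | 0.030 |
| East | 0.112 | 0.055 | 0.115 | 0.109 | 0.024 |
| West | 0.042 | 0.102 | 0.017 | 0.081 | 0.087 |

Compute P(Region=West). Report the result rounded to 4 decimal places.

0.3290

P(Region=West) = 0.042 + 0.102 + 0.017 + 0.081 + 0.087 = 0.329.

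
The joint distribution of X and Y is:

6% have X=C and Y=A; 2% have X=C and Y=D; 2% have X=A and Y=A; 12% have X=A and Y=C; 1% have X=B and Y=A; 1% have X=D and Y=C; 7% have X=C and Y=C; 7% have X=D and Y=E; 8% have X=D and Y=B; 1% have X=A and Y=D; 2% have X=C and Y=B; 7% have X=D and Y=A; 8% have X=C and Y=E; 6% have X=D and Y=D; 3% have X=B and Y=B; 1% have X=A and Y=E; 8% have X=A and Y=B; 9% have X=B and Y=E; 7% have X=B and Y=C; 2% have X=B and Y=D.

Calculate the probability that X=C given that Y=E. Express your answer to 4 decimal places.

0.3200

P(Y=E) = 0.01 + 0.09 + 0.08 + 0.07 = 0.25.
P(X=C | Y=E) = 0.08/0.25 = 0.3200.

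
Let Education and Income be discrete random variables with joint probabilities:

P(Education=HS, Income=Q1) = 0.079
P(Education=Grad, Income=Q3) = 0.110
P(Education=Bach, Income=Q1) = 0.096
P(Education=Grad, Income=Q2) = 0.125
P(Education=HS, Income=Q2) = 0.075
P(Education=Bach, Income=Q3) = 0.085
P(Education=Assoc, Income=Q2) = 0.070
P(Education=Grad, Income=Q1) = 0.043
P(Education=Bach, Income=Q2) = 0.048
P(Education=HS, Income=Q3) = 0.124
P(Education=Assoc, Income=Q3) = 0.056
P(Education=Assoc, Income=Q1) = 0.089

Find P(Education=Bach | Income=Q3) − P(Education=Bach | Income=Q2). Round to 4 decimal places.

0.0757

P(Income=Q3) = 0.124 + 0.056 + 0.085 + 0.110 = 0.375; P(Education=Bach | Income=Q3) = 0.085/0.375 = 0.22667.
P(Income=Q2) = 0.075 + 0.070 + 0.048 + 0.125 = 0.318; P(Education=Bach | Income=Q2) = 0.048/0.318 = 0.15094.
Difference = 0.0757.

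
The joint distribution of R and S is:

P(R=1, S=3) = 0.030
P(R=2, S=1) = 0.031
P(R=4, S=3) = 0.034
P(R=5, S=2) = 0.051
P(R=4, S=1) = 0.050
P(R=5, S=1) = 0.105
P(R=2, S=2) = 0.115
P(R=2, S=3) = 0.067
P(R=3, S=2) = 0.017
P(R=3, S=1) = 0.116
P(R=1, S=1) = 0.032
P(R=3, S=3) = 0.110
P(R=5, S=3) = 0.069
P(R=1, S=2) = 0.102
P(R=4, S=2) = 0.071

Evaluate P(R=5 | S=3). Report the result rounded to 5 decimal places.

P(S=3) = 0.030 + 0.067 + 0.110 + 0.034 + 0.069 = 0.310.
P(R=5 | S=3) = 0.069/0.310 = 0.22258.

0.22258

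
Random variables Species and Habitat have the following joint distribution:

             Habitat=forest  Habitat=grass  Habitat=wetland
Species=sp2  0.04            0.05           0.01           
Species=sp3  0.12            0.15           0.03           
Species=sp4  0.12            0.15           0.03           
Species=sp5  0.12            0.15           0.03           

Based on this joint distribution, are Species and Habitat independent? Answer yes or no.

Every cell satisfies P(Species,Habitat) = P(Species)·P(Habitat). For instance P(Species=sp4) = 0.30, P(Habitat=grass) = 0.50, and 0.30×0.50 = 0.15 matches the joint entry. So Species and Habitat are independent.

yes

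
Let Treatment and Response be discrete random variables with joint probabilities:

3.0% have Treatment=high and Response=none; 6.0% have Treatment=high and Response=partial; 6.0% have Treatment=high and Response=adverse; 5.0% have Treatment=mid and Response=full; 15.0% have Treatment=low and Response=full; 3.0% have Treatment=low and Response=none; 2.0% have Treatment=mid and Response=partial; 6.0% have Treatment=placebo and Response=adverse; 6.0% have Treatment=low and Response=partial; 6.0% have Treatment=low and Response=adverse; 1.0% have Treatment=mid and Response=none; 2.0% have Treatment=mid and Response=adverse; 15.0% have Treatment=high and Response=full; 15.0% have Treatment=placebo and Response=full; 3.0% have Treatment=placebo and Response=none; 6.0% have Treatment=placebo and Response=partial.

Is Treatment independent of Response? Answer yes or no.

yes

Every cell satisfies P(Treatment,Response) = P(Treatment)·P(Response). For instance P(Treatment=high) = 0.300, P(Response=adverse) = 0.200, and 0.300×0.200 = 0.060 matches the joint entry. So Treatment and Response are independent.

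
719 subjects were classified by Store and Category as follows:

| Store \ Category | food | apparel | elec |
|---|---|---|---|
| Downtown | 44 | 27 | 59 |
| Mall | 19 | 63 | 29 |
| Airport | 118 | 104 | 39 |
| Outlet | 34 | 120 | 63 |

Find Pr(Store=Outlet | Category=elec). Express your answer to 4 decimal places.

Total with Category=elec: 59 + 29 + 39 + 63 = 190.
P(Store=Outlet | Category=elec) = 63/190 = 0.3316.

0.3316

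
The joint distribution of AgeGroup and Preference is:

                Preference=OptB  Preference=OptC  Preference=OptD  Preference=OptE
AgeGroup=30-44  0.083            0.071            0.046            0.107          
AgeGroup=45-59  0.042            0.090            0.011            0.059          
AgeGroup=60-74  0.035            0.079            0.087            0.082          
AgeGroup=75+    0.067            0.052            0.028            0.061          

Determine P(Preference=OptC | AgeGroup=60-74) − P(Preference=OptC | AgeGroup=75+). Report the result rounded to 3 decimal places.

0.029

P(AgeGroup=60-74) = 0.035 + 0.079 + 0.087 + 0.082 = 0.283; P(Preference=OptC | AgeGroup=60-74) = 0.079/0.283 = 0.2792.
P(AgeGroup=75+) = 0.067 + 0.052 + 0.028 + 0.061 = 0.208; P(Preference=OptC | AgeGroup=75+) = 0.052/0.208 = 0.2500.
Difference = 0.029.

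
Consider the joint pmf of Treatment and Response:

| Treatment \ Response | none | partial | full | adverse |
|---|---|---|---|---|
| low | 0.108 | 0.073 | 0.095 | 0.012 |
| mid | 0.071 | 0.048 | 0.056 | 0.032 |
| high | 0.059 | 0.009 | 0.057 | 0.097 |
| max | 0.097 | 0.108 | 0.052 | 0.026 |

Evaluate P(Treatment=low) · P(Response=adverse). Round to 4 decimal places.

0.0481

P(Treatment=low) = 0.108 + 0.073 + 0.095 + 0.012 = 0.288.
P(Response=adverse) = 0.012 + 0.032 + 0.097 + 0.026 = 0.167.
Product: 0.288 × 0.167 = 0.0481.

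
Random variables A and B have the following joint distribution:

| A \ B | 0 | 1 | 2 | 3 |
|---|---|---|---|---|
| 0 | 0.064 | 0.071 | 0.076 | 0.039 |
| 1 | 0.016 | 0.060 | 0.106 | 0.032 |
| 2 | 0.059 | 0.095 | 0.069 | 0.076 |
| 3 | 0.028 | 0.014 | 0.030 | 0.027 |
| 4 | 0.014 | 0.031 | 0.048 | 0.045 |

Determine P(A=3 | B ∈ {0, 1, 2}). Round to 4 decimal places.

P(B=0) = 0.064 + 0.016 + 0.059 + 0.028 + 0.014 = 0.181.
P(B=1) = 0.071 + 0.060 + 0.095 + 0.014 + 0.031 = 0.271.
P(B=2) = 0.076 + 0.106 + 0.069 + 0.030 + 0.048 = 0.329.
P(B ∈ {0, 1, 2}) = 0.181 + 0.271 + 0.329 = 0.781; P(A=3, B ∈ {0, 1, 2}) = 0.028 + 0.014 + 0.030 = 0.072.
P(A=3 | B ∈ {0, 1, 2}) = 0.072/0.781 = 0.0922.

0.0922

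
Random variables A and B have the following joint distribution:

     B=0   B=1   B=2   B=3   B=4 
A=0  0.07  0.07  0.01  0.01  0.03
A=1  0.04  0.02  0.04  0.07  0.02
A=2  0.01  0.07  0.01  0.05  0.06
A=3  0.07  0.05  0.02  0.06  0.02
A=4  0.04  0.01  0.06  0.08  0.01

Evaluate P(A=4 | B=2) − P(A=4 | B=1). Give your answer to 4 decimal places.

P(B=2) = 0.01 + 0.04 + 0.01 + 0.02 + 0.06 = 0.14; P(A=4 | B=2) = 0.06/0.14 = 0.42857.
P(B=1) = 0.07 + 0.02 + 0.07 + 0.05 + 0.01 = 0.22; P(A=4 | B=1) = 0.01/0.22 = 0.04545.
Difference = 0.3831.

0.3831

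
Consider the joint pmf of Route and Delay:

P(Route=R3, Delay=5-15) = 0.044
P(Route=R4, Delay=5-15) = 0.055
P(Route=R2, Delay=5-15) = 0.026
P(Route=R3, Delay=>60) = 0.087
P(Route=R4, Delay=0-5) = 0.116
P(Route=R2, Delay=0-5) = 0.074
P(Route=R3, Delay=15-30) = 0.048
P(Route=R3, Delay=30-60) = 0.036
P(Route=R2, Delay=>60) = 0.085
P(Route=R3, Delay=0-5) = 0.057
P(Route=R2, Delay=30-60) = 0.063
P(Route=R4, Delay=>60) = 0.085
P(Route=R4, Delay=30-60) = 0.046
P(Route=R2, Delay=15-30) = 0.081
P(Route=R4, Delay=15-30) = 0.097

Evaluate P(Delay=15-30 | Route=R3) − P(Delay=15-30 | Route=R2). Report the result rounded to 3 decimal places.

-0.070

P(Route=R3) = 0.057 + 0.044 + 0.048 + 0.036 + 0.087 = 0.272; P(Delay=15-30 | Route=R3) = 0.048/0.272 = 0.1765.
P(Route=R2) = 0.074 + 0.026 + 0.081 + 0.063 + 0.085 = 0.329; P(Delay=15-30 | Route=R2) = 0.081/0.329 = 0.2462.
Difference = -0.070.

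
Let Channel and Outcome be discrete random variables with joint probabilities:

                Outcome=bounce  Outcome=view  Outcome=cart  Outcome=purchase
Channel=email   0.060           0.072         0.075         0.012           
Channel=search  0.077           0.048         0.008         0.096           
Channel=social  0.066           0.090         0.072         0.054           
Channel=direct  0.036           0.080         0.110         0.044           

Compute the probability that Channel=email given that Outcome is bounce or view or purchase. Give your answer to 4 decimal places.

0.1959

P(Outcome=bounce) = 0.060 + 0.077 + 0.066 + 0.036 = 0.239.
P(Outcome=view) = 0.072 + 0.048 + 0.090 + 0.080 = 0.290.
P(Outcome=purchase) = 0.012 + 0.096 + 0.054 + 0.044 = 0.206.
P(Outcome ∈ {bounce, view, purchase}) = 0.239 + 0.290 + 0.206 = 0.735; P(Channel=email, Outcome ∈ {bounce, view, purchase}) = 0.060 + 0.072 + 0.012 = 0.144.
P(Channel=email | Outcome ∈ {bounce, view, purchase}) = 0.144/0.735 = 0.1959.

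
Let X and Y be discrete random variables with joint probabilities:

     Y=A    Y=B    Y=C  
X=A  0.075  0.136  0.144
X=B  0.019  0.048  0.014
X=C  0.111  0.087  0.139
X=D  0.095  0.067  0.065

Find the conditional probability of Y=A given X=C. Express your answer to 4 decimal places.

P(X=C) = 0.111 + 0.087 + 0.139 = 0.337.
P(Y=A | X=C) = 0.111/0.337 = 0.3294.

0.3294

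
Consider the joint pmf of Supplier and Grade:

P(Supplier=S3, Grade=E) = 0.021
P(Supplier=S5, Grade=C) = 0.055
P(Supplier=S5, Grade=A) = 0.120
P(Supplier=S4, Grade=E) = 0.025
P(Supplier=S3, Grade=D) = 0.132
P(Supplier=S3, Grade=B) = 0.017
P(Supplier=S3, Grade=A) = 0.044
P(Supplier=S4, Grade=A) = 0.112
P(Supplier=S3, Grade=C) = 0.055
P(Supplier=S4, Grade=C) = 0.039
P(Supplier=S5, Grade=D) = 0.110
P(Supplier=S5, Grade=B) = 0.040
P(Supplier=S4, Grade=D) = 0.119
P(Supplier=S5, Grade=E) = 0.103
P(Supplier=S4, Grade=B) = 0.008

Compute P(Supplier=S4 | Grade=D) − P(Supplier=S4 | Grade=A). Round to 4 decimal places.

-0.0762

P(Grade=D) = 0.132 + 0.119 + 0.110 = 0.361; P(Supplier=S4 | Grade=D) = 0.119/0.361 = 0.32964.
P(Grade=A) = 0.044 + 0.112 + 0.120 = 0.276; P(Supplier=S4 | Grade=A) = 0.112/0.276 = 0.40580.
Difference = -0.0762.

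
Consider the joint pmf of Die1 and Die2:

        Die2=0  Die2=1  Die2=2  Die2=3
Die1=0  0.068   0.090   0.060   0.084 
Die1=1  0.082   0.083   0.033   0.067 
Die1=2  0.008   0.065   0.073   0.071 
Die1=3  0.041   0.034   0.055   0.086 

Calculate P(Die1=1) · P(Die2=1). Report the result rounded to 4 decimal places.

P(Die1=1) = 0.082 + 0.083 + 0.033 + 0.067 = 0.265.
P(Die2=1) = 0.090 + 0.083 + 0.065 + 0.034 = 0.272.
Product: 0.265 × 0.272 = 0.0721.

0.0721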